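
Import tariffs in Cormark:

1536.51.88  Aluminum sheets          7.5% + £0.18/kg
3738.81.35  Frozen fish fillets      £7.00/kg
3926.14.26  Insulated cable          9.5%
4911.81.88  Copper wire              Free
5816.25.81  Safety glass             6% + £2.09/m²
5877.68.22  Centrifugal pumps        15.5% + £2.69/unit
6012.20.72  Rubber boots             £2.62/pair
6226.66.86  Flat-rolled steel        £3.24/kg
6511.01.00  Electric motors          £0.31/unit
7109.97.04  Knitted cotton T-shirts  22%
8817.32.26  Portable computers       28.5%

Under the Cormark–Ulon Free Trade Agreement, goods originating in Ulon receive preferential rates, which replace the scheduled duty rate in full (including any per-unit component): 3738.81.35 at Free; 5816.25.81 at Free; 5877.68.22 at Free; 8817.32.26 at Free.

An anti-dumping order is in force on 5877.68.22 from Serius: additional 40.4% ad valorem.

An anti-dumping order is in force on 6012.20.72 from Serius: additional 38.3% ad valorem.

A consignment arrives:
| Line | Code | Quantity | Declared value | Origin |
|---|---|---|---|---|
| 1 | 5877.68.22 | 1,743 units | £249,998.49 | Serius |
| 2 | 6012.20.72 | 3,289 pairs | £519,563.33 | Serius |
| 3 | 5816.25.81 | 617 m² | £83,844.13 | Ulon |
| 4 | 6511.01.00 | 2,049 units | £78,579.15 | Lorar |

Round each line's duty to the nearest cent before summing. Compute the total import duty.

Line 1 (5877.68.22, Serius, 1,743 units, £249,998.49):
Base rate for 5877.68.22 is 15.5% + £2.69/unit.
5877.68.22 has an FTA preferential rate, but origin Serius is not Ulon; base rate stands.
Additional duty on 5877.68.22 from Serius: +40.4%. Applied ad valorem rate: 15.5% + 40.4% = 55.9%.
Duty = £249,998.49 × 55.9% + 1,743 × £2.69 = £144,437.83.
Line 2 (6012.20.72, Serius, 3,289 pairs, £519,563.33):
Base rate for 6012.20.72 is £2.62/pair.
Additional duty on 6012.20.72 from Serius: +38.3% ad valorem. Applied ad valorem rate = 38.3%.
Duty = £519,563.33 × 38.3% + 3,289 × £2.62 = £207,609.94.
Line 3 (5816.25.81, Ulon, 617 m², £83,844.13):
Base rate for 5816.25.81 is 6% + £2.09/m².
Origin Ulon qualifies under the Cormark–Ulon agreement and 5816.25.81 is covered: preferential rate Free applies instead.
Duty = £83,844.13 × 0% = £0.00.
Line 4 (6511.01.00, Lorar, 2,049 units, £78,579.15):
Base rate for 6511.01.00 is £0.31/unit.
Duty = 2,049 × £0.31 = £635.19.
Total = £144,437.83 + £207,609.94 + £0.00 + £635.19 = £352,682.96.

£352,682.96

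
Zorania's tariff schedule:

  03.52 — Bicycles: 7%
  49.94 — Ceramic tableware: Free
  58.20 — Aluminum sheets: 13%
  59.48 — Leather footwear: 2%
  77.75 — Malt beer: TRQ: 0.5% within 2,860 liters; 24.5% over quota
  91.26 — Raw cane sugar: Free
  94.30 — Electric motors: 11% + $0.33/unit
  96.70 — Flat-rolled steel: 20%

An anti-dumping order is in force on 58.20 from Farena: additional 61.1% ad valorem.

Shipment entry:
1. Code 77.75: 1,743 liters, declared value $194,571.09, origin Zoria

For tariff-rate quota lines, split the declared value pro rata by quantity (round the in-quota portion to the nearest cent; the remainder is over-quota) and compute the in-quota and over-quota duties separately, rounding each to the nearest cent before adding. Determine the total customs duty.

Line 1 (77.75, Zoria, 1,743 liters, $194,571.09):
Code 77.75 is under a tariff-rate quota (threshold 2,860 liters). Quantity 1,743 liters is within the quota, so the in-quota rate 0.5% applies to the full value.
Duty = $194,571.09 × 0.5% = $972.86.

$972.86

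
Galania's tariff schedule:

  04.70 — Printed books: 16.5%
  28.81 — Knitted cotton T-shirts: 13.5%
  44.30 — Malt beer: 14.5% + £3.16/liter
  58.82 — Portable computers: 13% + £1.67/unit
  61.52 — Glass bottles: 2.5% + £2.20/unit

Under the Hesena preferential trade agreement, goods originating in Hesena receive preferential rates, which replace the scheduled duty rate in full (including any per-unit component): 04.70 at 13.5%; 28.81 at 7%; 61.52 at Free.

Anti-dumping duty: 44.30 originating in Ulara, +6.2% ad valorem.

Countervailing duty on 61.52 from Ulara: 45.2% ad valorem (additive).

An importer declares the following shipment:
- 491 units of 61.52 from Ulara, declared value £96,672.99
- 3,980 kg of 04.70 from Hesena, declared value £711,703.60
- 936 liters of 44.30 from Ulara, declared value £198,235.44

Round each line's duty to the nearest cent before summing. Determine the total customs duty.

Line 1 (61.52, Ulara, 491 units, £96,672.99):
Base rate for 61.52 is 2.5% + £2.20/unit.
61.52 has an FTA preferential rate, but origin Ulara is not Hesena; base rate stands.
Additional duty on 61.52 from Ulara: +45.2%. Applied ad valorem rate: 2.5% + 45.2% = 47.7%.
Duty = £96,672.99 × 47.7% + 491 × £2.20 = £47,193.22.
Line 2 (04.70, Hesena, 3,980 kg, £711,703.60):
Base rate for 04.70 is 16.5%.
Origin Hesena qualifies under the Galania–Hesena agreement and 04.70 is covered: preferential rate 13.5% applies instead.
Duty = £711,703.60 × 13.5% = £96,079.99.
Line 3 (44.30, Ulara, 936 liters, £198,235.44):
Base rate for 44.30 is 14.5% + £3.16/liter.
Additional duty on 44.30 from Ulara: +6.2%. Applied ad valorem rate: 14.5% + 6.2% = 20.7%.
Duty = £198,235.44 × 20.7% + 936 × £3.16 = £43,992.50.
Total = £47,193.22 + £96,079.99 + £43,992.50 = £187,265.71.

£187,265.71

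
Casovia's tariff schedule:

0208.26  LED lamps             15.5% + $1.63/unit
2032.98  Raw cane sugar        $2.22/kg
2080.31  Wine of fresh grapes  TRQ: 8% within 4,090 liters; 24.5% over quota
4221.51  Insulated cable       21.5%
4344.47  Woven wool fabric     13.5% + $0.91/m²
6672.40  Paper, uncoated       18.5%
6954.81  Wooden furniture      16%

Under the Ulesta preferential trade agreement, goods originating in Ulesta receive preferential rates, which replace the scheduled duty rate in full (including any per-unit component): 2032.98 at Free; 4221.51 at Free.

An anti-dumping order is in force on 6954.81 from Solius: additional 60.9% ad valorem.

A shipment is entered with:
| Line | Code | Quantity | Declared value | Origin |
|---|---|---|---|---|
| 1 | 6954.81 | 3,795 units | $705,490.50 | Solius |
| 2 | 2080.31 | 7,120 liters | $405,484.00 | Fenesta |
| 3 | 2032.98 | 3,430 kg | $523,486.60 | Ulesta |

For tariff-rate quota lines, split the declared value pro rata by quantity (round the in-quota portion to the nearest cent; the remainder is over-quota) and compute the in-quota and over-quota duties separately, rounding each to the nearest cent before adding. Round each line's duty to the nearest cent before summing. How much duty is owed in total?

Line 1 (6954.81, Solius, 3,795 units, $705,490.50):
Base rate for 6954.81 is 16%.
Additional duty on 6954.81 from Solius: +60.9%. Applied ad valorem rate: 16% + 60.9% = 76.9%.
Duty = $705,490.50 × 76.9% = $542,522.19.
Line 2 (2080.31, Fenesta, 7,120 liters, $405,484.00):
Code 2080.31 is under a tariff-rate quota (threshold 4,090 liters). In-quota: 4,090 liters at 8%; over-quota: 3,030 liters at 24.5%.
Pro-rata value split: in-quota = $405,484.00 × 4,090/7,120 = $232,925.50; over-quota = $405,484.00 − $232,925.50 = $172,558.50.
In-quota duty = $232,925.50 × 8% = $18,634.04. Over-quota duty = $172,558.50 × 24.5% = $42,276.83.
Line duty = $18,634.04 + $42,276.83 = $60,910.87.
Line 3 (2032.98, Ulesta, 3,430 kg, $523,486.60):
Base rate for 2032.98 is $2.22/kg.
Origin Ulesta qualifies under the Casovia–Ulesta agreement and 2032.98 is covered: preferential rate Free applies instead.
Duty = $523,486.60 × 0% = $0.00.
Total = $542,522.19 + $60,910.87 + $0.00 = $603,433.06.

$603,433.06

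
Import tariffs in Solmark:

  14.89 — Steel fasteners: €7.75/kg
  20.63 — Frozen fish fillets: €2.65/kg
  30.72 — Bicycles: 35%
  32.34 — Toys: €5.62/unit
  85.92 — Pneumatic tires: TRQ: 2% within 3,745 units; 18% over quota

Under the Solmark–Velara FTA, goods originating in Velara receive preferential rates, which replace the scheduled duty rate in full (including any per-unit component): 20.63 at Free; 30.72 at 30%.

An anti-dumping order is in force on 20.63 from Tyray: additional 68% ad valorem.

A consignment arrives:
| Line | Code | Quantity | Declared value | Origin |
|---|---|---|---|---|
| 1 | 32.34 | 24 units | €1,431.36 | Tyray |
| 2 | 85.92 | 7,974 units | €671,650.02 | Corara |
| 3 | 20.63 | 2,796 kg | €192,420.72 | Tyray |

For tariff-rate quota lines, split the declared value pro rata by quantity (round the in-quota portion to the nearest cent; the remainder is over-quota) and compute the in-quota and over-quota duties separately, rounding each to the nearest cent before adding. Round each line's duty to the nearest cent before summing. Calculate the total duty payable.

Line 1 (32.34, Tyray, 24 units, €1,431.36):
Base rate for 32.34 is €5.62/unit.
Duty = 24 × €5.62 = €134.88.
Line 2 (85.92, Corara, 7,974 units, €671,650.02):
Code 85.92 is under a tariff-rate quota (threshold 3,745 units). In-quota: 3,745 units at 2%; over-quota: 4,229 units at 18%.
Pro-rata value split: in-quota = €671,650.02 × 3,745/7,974 = €315,441.35; over-quota = €671,650.02 − €315,441.35 = €356,208.67.
In-quota duty = €315,441.35 × 2% = €6,308.83. Over-quota duty = €356,208.67 × 18% = €64,117.56.
Line duty = €6,308.83 + €64,117.56 = €70,426.39.
Line 3 (20.63, Tyray, 2,796 kg, €192,420.72):
Base rate for 20.63 is €2.65/kg.
20.63 has an FTA preferential rate, but origin Tyray is not Velara; base rate stands.
Additional duty on 20.63 from Tyray: +68% ad valorem. Applied ad valorem rate = 68%.
Duty = €192,420.72 × 68% + 2,796 × €2.65 = €138,255.49.
Total = €134.88 + €70,426.39 + €138,255.49 = €208,816.76.

€208,816.76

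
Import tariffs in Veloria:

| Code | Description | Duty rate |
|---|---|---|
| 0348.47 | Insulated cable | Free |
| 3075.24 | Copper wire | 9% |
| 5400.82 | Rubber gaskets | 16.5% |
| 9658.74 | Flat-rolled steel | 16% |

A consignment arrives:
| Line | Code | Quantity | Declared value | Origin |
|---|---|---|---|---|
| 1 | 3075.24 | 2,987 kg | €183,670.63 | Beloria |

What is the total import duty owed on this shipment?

Line 1 (3075.24, Beloria, 2,987 kg, €183,670.63):
Base rate for 3075.24 is 9%.
Duty = €183,670.63 × 9% = €16,530.36.

€16,530.36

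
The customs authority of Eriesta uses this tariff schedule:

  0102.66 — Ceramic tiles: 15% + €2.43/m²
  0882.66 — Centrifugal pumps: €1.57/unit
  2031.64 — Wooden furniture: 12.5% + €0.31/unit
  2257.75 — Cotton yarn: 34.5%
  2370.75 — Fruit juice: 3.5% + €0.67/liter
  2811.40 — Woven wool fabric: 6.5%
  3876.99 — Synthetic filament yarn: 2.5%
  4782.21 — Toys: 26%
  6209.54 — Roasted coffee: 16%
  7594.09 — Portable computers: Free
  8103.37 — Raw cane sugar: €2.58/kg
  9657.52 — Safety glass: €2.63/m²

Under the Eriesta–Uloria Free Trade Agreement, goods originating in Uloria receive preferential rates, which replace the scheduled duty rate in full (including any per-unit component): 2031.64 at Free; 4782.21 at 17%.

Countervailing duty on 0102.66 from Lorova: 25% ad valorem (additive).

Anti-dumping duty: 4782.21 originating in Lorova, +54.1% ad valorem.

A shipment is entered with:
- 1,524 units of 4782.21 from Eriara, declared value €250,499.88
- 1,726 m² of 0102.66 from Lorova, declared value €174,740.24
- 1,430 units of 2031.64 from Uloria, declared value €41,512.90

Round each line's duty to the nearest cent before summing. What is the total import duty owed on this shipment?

Line 1 (4782.21, Eriara, 1,524 units, €250,499.88):
Base rate for 4782.21 is 26%.
4782.21 has an FTA preferential rate, but origin Eriara is not Uloria; base rate stands.
The additional-duty order on 4782.21 targets Lorova, not Eriara; it does not apply.
Duty = €250,499.88 × 26% = €65,129.97.
Line 2 (0102.66, Lorova, 1,726 m², €174,740.24):
Base rate for 0102.66 is 15% + €2.43/m².
Additional duty on 0102.66 from Lorova: +25%. Applied ad valorem rate: 15% + 25% = 40%.
Duty = €174,740.24 × 40% + 1,726 × €2.43 = €74,090.28.
Line 3 (2031.64, Uloria, 1,430 units, €41,512.90):
Base rate for 2031.64 is 12.5% + €0.31/unit.
Origin Uloria qualifies under the Eriesta–Uloria agreement and 2031.64 is covered: preferential rate Free applies instead.
Duty = €41,512.90 × 0% = €0.00.
Total = €65,129.97 + €74,090.28 + €0.00 = €139,220.25.

€139,220.25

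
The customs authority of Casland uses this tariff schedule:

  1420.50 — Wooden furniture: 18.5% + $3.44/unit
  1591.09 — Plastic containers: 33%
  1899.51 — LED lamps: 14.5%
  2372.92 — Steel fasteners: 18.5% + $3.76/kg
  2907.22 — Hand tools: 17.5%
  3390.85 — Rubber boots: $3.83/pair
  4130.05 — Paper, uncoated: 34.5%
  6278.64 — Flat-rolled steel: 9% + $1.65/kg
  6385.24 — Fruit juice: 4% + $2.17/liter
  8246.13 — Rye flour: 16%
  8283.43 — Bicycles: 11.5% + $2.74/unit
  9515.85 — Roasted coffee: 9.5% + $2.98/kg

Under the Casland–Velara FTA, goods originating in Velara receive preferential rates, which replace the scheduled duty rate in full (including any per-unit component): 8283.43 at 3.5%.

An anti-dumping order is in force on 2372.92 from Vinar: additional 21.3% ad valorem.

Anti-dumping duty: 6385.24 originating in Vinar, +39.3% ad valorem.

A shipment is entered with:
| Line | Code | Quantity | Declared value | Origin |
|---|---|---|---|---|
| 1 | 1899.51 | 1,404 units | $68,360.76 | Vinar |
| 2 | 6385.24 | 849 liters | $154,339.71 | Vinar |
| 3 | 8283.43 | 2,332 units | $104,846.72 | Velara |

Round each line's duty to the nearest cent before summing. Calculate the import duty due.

Line 1 (1899.51, Vinar, 1,404 units, $68,360.76):
Base rate for 1899.51 is 14.5%.
Duty = $68,360.76 × 14.5% = $9,912.31.
Line 2 (6385.24, Vinar, 849 liters, $154,339.71):
Base rate for 6385.24 is 4% + $2.17/liter.
Additional duty on 6385.24 from Vinar: +39.3%. Applied ad valorem rate: 4% + 39.3% = 43.3%.
Duty = $154,339.71 × 43.3% + 849 × $2.17 = $68,671.42.
Line 3 (8283.43, Velara, 2,332 units, $104,846.72):
Base rate for 8283.43 is 11.5% + $2.74/unit.
Origin Velara qualifies under the Casland–Velara agreement and 8283.43 is covered: preferential rate 3.5% applies instead.
Duty = $104,846.72 × 3.5% = $3,669.64.
Total = $9,912.31 + $68,671.42 + $3,669.64 = $82,253.37.

$82,253.37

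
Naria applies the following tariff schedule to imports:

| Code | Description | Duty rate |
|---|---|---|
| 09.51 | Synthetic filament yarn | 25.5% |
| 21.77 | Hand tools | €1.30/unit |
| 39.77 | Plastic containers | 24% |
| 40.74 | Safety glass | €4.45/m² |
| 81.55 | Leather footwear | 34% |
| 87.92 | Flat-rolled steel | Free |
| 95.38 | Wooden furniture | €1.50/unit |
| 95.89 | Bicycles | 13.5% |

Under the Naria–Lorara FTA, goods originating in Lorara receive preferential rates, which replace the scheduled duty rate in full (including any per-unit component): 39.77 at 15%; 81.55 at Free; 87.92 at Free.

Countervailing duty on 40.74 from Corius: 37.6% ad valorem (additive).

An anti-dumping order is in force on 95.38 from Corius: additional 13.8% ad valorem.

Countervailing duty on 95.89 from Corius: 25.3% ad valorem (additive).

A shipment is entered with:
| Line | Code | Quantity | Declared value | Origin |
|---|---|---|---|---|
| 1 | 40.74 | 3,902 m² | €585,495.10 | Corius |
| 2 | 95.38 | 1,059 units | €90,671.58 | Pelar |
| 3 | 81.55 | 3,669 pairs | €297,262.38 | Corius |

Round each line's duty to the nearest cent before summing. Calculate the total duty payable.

€340,167.77

Line 1 (40.74, Corius, 3,902 m², €585,495.10):
Base rate for 40.74 is €4.45/m².
Additional duty on 40.74 from Corius: +37.6% ad valorem. Applied ad valorem rate = 37.6%.
Duty = €585,495.10 × 37.6% + 3,902 × €4.45 = €237,510.06.
Line 2 (95.38, Pelar, 1,059 units, €90,671.58):
Base rate for 95.38 is €1.50/unit.
The additional-duty order on 95.38 targets Corius, not Pelar; it does not apply.
Duty = 1,059 × €1.50 = €1,588.50.
Line 3 (81.55, Corius, 3,669 pairs, €297,262.38):
Base rate for 81.55 is 34%.
81.55 has an FTA preferential rate, but origin Corius is not Lorara; base rate stands.
Duty = €297,262.38 × 34% = €101,069.21.
Total = €237,510.06 + €1,588.50 + €101,069.21 = €340,167.77.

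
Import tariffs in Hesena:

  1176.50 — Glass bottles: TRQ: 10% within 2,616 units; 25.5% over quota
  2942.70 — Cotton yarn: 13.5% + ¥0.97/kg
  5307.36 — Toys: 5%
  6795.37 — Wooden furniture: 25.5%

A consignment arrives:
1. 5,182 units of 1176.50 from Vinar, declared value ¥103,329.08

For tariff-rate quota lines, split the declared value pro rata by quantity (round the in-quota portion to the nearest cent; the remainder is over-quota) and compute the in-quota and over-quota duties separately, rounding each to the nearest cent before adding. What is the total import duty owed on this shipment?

Line 1 (1176.50, Vinar, 5,182 units, ¥103,329.08):
Code 1176.50 is under a tariff-rate quota (threshold 2,616 units). In-quota: 2,616 units at 10%; over-quota: 2,566 units at 25.5%.
Pro-rata value split: in-quota = ¥103,329.08 × 2,616/5,182 = ¥52,163.04; over-quota = ¥103,329.08 − ¥52,163.04 = ¥51,166.04.
In-quota duty = ¥52,163.04 × 10% = ¥5,216.30. Over-quota duty = ¥51,166.04 × 25.5% = ¥13,047.34.
Line duty = ¥5,216.30 + ¥13,047.34 = ¥18,263.64.

¥18,263.64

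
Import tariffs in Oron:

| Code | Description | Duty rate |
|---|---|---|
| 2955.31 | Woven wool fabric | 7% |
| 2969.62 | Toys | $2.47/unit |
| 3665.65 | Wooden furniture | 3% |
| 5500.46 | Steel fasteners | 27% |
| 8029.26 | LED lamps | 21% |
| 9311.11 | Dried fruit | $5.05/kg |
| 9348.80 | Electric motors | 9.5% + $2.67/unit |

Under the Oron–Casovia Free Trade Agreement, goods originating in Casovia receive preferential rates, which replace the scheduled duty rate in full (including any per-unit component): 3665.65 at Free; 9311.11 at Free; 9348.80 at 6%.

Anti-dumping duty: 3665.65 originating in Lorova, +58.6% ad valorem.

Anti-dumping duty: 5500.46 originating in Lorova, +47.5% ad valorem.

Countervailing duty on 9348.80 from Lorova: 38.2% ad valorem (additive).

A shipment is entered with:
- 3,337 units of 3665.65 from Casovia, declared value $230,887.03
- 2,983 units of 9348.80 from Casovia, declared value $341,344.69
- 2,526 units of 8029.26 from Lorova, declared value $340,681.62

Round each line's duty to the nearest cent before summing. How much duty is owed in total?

$92,023.82

Line 1 (3665.65, Casovia, 3,337 units, $230,887.03):
Base rate for 3665.65 is 3%.
Origin Casovia qualifies under the Oron–Casovia agreement and 3665.65 is covered: preferential rate Free applies instead.
The additional-duty order on 3665.65 targets Lorova, not Casovia; it does not apply.
Duty = $230,887.03 × 0% = $0.00.
Line 2 (9348.80, Casovia, 2,983 units, $341,344.69):
Base rate for 9348.80 is 9.5% + $2.67/unit.
Origin Casovia qualifies under the Oron–Casovia agreement and 9348.80 is covered: preferential rate 6% applies instead.
The additional-duty order on 9348.80 targets Lorova, not Casovia; it does not apply.
Duty = $341,344.69 × 6% = $20,480.68.
Line 3 (8029.26, Lorova, 2,526 units, $340,681.62):
Base rate for 8029.26 is 21%.
Duty = $340,681.62 × 21% = $71,543.14.
Total = $0.00 + $20,480.68 + $71,543.14 = $92,023.82.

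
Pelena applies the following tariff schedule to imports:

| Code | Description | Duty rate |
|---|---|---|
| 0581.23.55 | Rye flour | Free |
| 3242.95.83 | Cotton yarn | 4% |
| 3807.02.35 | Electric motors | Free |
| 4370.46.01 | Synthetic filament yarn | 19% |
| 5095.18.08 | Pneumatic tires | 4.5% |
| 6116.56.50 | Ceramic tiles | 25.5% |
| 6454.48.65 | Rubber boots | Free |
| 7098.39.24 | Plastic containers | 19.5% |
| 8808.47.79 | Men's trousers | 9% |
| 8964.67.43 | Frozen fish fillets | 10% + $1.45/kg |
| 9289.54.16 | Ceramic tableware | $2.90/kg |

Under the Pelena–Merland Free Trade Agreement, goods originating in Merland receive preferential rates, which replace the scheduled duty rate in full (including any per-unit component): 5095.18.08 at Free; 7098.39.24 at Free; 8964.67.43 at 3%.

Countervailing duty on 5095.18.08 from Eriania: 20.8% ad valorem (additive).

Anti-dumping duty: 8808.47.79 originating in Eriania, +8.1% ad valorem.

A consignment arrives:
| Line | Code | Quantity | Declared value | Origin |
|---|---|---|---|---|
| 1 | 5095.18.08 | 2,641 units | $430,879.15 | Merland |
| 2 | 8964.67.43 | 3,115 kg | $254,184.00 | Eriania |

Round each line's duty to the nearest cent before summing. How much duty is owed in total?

$29,935.15

Line 1 (5095.18.08, Merland, 2,641 units, $430,879.15):
Base rate for 5095.18.08 is 4.5%.
Origin Merland qualifies under the Pelena–Merland agreement and 5095.18.08 is covered: preferential rate Free applies instead.
The additional-duty order on 5095.18.08 targets Eriania, not Merland; it does not apply.
Duty = $430,879.15 × 0% = $0.00.
Line 2 (8964.67.43, Eriania, 3,115 kg, $254,184.00):
Base rate for 8964.67.43 is 10% + $1.45/kg.
8964.67.43 has an FTA preferential rate, but origin Eriania is not Merland; base rate stands.
Duty = $254,184.00 × 10% + 3,115 × $1.45 = $29,935.15.
Total = $0.00 + $29,935.15 = $29,935.15.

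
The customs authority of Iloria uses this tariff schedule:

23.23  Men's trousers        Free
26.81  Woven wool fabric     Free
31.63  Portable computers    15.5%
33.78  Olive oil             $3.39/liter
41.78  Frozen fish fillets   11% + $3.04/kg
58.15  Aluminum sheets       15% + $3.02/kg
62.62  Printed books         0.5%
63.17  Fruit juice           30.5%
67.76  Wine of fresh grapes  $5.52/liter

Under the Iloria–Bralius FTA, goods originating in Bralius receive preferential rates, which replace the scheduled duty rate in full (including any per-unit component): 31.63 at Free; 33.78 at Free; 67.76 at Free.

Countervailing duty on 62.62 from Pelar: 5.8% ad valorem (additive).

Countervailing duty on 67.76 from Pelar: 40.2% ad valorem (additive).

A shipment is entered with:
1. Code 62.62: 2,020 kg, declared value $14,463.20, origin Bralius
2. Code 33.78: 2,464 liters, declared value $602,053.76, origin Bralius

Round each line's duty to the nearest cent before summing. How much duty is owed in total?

$72.32

Line 1 (62.62, Bralius, 2,020 kg, $14,463.20):
Base rate for 62.62 is 0.5%.
Origin Bralius is the FTA partner but 62.62 is not on the preference list; base rate stands.
The additional-duty order on 62.62 targets Pelar, not Bralius; it does not apply.
Duty = $14,463.20 × 0.5% = $72.32.
Line 2 (33.78, Bralius, 2,464 liters, $602,053.76):
Base rate for 33.78 is $3.39/liter.
Origin Bralius qualifies under the Iloria–Bralius agreement and 33.78 is covered: preferential rate Free applies instead.
Duty = $602,053.76 × 0% = $0.00.
Total = $72.32 + $0.00 = $72.32.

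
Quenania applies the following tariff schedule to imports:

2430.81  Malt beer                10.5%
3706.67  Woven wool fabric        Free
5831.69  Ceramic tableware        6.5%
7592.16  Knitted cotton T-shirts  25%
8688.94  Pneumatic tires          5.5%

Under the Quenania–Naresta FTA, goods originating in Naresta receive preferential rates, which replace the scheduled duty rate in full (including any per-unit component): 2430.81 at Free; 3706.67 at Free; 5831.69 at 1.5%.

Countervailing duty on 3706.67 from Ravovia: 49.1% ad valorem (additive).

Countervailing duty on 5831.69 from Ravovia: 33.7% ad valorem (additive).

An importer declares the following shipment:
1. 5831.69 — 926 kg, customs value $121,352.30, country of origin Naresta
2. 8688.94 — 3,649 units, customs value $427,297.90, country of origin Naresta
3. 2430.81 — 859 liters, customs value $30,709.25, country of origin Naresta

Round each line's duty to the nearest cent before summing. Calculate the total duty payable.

$25,321.66

Line 1 (5831.69, Naresta, 926 kg, $121,352.30):
Base rate for 5831.69 is 6.5%.
Origin Naresta qualifies under the Quenania–Naresta agreement and 5831.69 is covered: preferential rate 1.5% applies instead.
The additional-duty order on 5831.69 targets Ravovia, not Naresta; it does not apply.
Duty = $121,352.30 × 1.5% = $1,820.28.
Line 2 (8688.94, Naresta, 3,649 units, $427,297.90):
Base rate for 8688.94 is 5.5%.
Origin Naresta is the FTA partner but 8688.94 is not on the preference list; base rate stands.
Duty = $427,297.90 × 5.5% = $23,501.38.
Line 3 (2430.81, Naresta, 859 liters, $30,709.25):
Base rate for 2430.81 is 10.5%.
Origin Naresta qualifies under the Quenania–Naresta agreement and 2430.81 is covered: preferential rate Free applies instead.
Duty = $30,709.25 × 0% = $0.00.
Total = $1,820.28 + $23,501.38 + $0.00 = $25,321.66.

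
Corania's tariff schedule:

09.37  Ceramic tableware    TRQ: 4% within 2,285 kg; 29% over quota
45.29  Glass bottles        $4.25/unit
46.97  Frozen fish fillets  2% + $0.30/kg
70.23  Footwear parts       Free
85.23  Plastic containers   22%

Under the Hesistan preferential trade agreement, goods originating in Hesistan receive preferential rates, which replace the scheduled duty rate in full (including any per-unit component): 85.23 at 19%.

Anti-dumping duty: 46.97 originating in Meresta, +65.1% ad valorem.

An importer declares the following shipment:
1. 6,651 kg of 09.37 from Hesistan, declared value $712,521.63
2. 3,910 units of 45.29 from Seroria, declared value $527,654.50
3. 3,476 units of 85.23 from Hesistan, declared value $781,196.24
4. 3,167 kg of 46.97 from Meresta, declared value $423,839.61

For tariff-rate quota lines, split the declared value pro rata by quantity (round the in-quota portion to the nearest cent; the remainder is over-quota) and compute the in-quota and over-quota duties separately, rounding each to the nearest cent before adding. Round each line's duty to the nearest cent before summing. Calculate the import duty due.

$595,824.53

Line 1 (09.37, Hesistan, 6,651 kg, $712,521.63):
Code 09.37 is under a tariff-rate quota (threshold 2,285 kg). In-quota: 2,285 kg at 4%; over-quota: 4,366 kg at 29%.
Pro-rata value split: in-quota = $712,521.63 × 2,285/6,651 = $244,792.05; over-quota = $712,521.63 − $244,792.05 = $467,729.58.
In-quota duty = $244,792.05 × 4% = $9,791.68. Over-quota duty = $467,729.58 × 29% = $135,641.58.
Line duty = $9,791.68 + $135,641.58 = $145,433.26.
Line 2 (45.29, Seroria, 3,910 units, $527,654.50):
Base rate for 45.29 is $4.25/unit.
Duty = 3,910 × $4.25 = $16,617.50.
Line 3 (85.23, Hesistan, 3,476 units, $781,196.24):
Base rate for 85.23 is 22%.
Origin Hesistan qualifies under the Corania–Hesistan agreement and 85.23 is covered: preferential rate 19% applies instead.
Duty = $781,196.24 × 19% = $148,427.29.
Line 4 (46.97, Meresta, 3,167 kg, $423,839.61):
Base rate for 46.97 is 2% + $0.30/kg.
Additional duty on 46.97 from Meresta: +65.1%. Applied ad valorem rate: 2% + 65.1% = 67.1%.
Duty = $423,839.61 × 67.1% + 3,167 × $0.30 = $285,346.48.
Total = $145,433.26 + $16,617.50 + $148,427.29 + $285,346.48 = $595,824.53.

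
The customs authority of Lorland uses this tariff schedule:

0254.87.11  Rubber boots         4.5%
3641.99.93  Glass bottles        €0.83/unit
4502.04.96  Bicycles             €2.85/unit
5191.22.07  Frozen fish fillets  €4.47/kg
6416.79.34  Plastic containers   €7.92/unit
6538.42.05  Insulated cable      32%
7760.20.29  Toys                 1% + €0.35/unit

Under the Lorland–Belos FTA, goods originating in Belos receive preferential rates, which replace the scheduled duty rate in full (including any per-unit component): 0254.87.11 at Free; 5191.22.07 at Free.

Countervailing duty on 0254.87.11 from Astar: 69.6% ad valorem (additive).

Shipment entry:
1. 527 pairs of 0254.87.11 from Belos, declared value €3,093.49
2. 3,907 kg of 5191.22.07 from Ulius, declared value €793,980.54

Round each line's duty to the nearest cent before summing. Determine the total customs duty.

€17,464.29

Line 1 (0254.87.11, Belos, 527 pairs, €3,093.49):
Base rate for 0254.87.11 is 4.5%.
Origin Belos qualifies under the Lorland–Belos agreement and 0254.87.11 is covered: preferential rate Free applies instead.
The additional-duty order on 0254.87.11 targets Astar, not Belos; it does not apply.
Duty = €3,093.49 × 0% = €0.00.
Line 2 (5191.22.07, Ulius, 3,907 kg, €793,980.54):
Base rate for 5191.22.07 is €4.47/kg.
5191.22.07 has an FTA preferential rate, but origin Ulius is not Belos; base rate stands.
Duty = 3,907 × €4.47 = €17,464.29.
Total = €0.00 + €17,464.29 = €17,464.29.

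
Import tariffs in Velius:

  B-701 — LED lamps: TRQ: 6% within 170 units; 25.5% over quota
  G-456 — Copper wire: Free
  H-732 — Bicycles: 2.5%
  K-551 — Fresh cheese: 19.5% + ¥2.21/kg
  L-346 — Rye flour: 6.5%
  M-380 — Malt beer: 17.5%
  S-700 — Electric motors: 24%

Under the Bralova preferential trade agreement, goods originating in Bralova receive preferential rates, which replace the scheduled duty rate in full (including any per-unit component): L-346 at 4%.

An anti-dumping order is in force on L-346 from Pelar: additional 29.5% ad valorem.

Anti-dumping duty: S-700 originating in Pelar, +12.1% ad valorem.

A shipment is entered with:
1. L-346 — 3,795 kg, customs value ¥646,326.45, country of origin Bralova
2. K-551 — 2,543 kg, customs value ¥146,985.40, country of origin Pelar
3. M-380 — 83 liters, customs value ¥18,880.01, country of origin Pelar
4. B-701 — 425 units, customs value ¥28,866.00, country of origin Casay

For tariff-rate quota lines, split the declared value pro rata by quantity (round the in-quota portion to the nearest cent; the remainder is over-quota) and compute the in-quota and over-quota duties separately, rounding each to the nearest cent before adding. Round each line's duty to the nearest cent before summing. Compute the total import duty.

Line 1 (L-346, Bralova, 3,795 kg, ¥646,326.45):
Base rate for L-346 is 6.5%.
Origin Bralova qualifies under the Velius–Bralova agreement and L-346 is covered: preferential rate 4% applies instead.
The additional-duty order on L-346 targets Pelar, not Bralova; it does not apply.
Duty = ¥646,326.45 × 4% = ¥25,853.06.
Line 2 (K-551, Pelar, 2,543 kg, ¥146,985.40):
Base rate for K-551 is 19.5% + ¥2.21/kg.
Duty = ¥146,985.40 × 19.5% + 2,543 × ¥2.21 = ¥34,282.18.
Line 3 (M-380, Pelar, 83 liters, ¥18,880.01):
Base rate for M-380 is 17.5%.
Duty = ¥18,880.01 × 17.5% = ¥3,304.00.
Line 4 (B-701, Casay, 425 units, ¥28,866.00):
Code B-701 is under a tariff-rate quota (threshold 170 units). In-quota: 170 units at 6%; over-quota: 255 units at 25.5%.
Pro-rata value split: in-quota = ¥28,866.00 × 170/425 = ¥11,546.40; over-quota = ¥28,866.00 − ¥11,546.40 = ¥17,319.60.
In-quota duty = ¥11,546.40 × 6% = ¥692.78. Over-quota duty = ¥17,319.60 × 25.5% = ¥4,416.50.
Line duty = ¥692.78 + ¥4,416.50 = ¥5,109.28.
Total = ¥25,853.06 + ¥34,282.18 + ¥3,304.00 + ¥5,109.28 = ¥68,548.52.

¥68,548.52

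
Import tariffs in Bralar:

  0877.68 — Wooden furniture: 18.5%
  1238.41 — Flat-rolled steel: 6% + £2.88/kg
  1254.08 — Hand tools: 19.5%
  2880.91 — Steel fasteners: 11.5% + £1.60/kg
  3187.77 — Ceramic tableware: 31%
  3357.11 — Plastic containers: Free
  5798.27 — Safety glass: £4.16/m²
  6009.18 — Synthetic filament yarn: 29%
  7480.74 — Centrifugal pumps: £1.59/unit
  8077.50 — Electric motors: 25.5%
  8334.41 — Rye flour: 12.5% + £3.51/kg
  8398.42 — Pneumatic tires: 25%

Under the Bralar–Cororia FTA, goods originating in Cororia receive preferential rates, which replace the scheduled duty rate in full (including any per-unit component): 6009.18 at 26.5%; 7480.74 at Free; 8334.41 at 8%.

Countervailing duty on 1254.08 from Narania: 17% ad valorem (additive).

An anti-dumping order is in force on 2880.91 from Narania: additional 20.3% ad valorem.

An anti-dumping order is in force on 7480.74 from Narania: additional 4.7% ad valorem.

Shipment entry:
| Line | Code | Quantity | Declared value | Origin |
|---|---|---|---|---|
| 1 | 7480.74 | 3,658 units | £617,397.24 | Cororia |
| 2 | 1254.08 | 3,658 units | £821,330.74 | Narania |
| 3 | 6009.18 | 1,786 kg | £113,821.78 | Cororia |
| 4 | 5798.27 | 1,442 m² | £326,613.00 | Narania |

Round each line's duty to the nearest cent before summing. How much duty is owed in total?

Line 1 (7480.74, Cororia, 3,658 units, £617,397.24):
Base rate for 7480.74 is £1.59/unit.
Origin Cororia qualifies under the Bralar–Cororia agreement and 7480.74 is covered: preferential rate Free applies instead.
The additional-duty order on 7480.74 targets Narania, not Cororia; it does not apply.
Duty = £617,397.24 × 0% = £0.00.
Line 2 (1254.08, Narania, 3,658 units, £821,330.74):
Base rate for 1254.08 is 19.5%.
Additional duty on 1254.08 from Narania: +17%. Applied ad valorem rate: 19.5% + 17% = 36.5%.
Duty = £821,330.74 × 36.5% = £299,785.72.
Line 3 (6009.18, Cororia, 1,786 kg, £113,821.78):
Base rate for 6009.18 is 29%.
Origin Cororia qualifies under the Bralar–Cororia agreement and 6009.18 is covered: preferential rate 26.5% applies instead.
Duty = £113,821.78 × 26.5% = £30,162.77.
Line 4 (5798.27, Narania, 1,442 m², £326,613.00):
Base rate for 5798.27 is £4.16/m².
Duty = 1,442 × £4.16 = £5,998.72.
Total = £0.00 + £299,785.72 + £30,162.77 + £5,998.72 = £335,947.21.

£335,947.21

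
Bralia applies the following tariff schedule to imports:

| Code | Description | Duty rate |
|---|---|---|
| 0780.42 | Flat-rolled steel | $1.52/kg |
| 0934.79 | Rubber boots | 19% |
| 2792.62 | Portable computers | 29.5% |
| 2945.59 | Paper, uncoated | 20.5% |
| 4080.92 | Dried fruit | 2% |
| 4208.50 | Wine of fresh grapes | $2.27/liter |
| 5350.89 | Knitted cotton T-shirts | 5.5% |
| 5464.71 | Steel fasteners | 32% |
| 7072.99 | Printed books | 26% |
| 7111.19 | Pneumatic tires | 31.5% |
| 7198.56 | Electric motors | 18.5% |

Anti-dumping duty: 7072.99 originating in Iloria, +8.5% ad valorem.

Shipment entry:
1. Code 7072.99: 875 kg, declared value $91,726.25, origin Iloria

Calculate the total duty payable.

$31,645.56

Line 1 (7072.99, Iloria, 875 kg, $91,726.25):
Base rate for 7072.99 is 26%.
Additional duty on 7072.99 from Iloria: +8.5%. Applied ad valorem rate: 26% + 8.5% = 34.5%.
Duty = $91,726.25 × 34.5% = $31,645.56.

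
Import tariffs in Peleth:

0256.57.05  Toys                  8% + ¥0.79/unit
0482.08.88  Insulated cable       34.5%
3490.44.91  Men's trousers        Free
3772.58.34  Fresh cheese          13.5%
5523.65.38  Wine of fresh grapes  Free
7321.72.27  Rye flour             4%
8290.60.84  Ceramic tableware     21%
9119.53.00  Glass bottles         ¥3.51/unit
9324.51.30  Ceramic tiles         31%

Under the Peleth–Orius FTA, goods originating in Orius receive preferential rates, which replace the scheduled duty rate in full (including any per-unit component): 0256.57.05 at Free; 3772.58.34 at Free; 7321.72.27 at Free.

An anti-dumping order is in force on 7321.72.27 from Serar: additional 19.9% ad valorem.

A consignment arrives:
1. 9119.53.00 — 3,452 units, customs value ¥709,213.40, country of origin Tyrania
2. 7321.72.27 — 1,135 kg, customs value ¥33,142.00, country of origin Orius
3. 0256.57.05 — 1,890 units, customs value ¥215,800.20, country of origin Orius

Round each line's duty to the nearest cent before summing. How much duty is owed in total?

¥12,116.52

Line 1 (9119.53.00, Tyrania, 3,452 units, ¥709,213.40):
Base rate for 9119.53.00 is ¥3.51/unit.
Duty = 3,452 × ¥3.51 = ¥12,116.52.
Line 2 (7321.72.27, Orius, 1,135 kg, ¥33,142.00):
Base rate for 7321.72.27 is 4%.
Origin Orius qualifies under the Peleth–Orius agreement and 7321.72.27 is covered: preferential rate Free applies instead.
The additional-duty order on 7321.72.27 targets Serar, not Orius; it does not apply.
Duty = ¥33,142.00 × 0% = ¥0.00.
Line 3 (0256.57.05, Orius, 1,890 units, ¥215,800.20):
Base rate for 0256.57.05 is 8% + ¥0.79/unit.
Origin Orius qualifies under the Peleth–Orius agreement and 0256.57.05 is covered: preferential rate Free applies instead.
Duty = ¥215,800.20 × 0% = ¥0.00.
Total = ¥12,116.52 + ¥0.00 + ¥0.00 = ¥12,116.52.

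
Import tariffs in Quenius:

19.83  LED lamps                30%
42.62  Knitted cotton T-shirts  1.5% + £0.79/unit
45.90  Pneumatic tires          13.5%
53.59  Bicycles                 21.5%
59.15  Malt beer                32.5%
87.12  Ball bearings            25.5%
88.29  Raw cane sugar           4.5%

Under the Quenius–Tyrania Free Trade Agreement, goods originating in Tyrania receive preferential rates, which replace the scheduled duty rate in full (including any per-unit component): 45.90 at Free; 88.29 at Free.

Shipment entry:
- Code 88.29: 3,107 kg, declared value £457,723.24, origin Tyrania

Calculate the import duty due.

£0.00

Line 1 (88.29, Tyrania, 3,107 kg, £457,723.24):
Base rate for 88.29 is 4.5%.
Origin Tyrania qualifies under the Quenius–Tyrania agreement and 88.29 is covered: preferential rate Free applies instead.
Duty = £457,723.24 × 0% = £0.00.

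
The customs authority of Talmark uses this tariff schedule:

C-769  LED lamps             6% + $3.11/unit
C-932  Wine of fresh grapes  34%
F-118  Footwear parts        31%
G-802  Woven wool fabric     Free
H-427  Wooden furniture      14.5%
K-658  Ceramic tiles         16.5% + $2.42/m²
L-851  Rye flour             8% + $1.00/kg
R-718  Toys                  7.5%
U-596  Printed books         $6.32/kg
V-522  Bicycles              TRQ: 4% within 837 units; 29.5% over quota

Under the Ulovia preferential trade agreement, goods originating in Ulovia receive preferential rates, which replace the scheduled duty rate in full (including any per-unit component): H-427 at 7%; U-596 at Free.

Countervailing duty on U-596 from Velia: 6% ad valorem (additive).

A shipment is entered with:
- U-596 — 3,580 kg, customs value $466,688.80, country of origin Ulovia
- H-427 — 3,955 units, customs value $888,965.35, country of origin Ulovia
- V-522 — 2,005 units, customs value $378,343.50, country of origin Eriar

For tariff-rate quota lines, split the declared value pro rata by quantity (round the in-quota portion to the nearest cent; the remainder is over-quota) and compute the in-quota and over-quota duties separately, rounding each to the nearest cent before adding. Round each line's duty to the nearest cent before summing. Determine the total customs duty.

Line 1 (U-596, Ulovia, 3,580 kg, $466,688.80):
Base rate for U-596 is $6.32/kg.
Origin Ulovia qualifies under the Talmark–Ulovia agreement and U-596 is covered: preferential rate Free applies instead.
The additional-duty order on U-596 targets Velia, not Ulovia; it does not apply.
Duty = $466,688.80 × 0% = $0.00.
Line 2 (H-427, Ulovia, 3,955 units, $888,965.35):
Base rate for H-427 is 14.5%.
Origin Ulovia qualifies under the Talmark–Ulovia agreement and H-427 is covered: preferential rate 7% applies instead.
Duty = $888,965.35 × 7% = $62,227.57.
Line 3 (V-522, Eriar, 2,005 units, $378,343.50):
Code V-522 is under a tariff-rate quota (threshold 837 units). In-quota: 837 units at 4%; over-quota: 1,168 units at 29.5%.
Pro-rata value split: in-quota = $378,343.50 × 837/2,005 = $157,941.90; over-quota = $378,343.50 − $157,941.90 = $220,401.60.
In-quota duty = $157,941.90 × 4% = $6,317.68. Over-quota duty = $220,401.60 × 29.5% = $65,018.47.
Line duty = $6,317.68 + $65,018.47 = $71,336.15.
Total = $0.00 + $62,227.57 + $71,336.15 = $133,563.72.

$133,563.72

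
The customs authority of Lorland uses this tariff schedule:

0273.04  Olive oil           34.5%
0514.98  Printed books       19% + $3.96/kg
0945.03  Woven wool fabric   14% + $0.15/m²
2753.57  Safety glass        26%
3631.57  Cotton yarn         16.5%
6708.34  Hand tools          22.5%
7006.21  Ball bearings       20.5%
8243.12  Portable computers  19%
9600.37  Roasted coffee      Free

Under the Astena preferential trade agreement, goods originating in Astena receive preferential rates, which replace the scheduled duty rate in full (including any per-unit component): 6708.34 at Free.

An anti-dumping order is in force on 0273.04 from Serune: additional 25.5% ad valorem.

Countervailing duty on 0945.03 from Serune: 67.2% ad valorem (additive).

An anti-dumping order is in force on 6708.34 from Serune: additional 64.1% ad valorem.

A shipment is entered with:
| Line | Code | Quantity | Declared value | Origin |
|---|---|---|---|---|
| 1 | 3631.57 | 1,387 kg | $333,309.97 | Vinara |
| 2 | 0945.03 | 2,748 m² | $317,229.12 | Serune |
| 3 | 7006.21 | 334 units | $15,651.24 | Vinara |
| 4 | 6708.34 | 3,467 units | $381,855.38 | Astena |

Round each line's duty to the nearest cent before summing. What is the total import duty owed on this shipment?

$316,206.90

Line 1 (3631.57, Vinara, 1,387 kg, $333,309.97):
Base rate for 3631.57 is 16.5%.
Duty = $333,309.97 × 16.5% = $54,996.15.
Line 2 (0945.03, Serune, 2,748 m², $317,229.12):
Base rate for 0945.03 is 14% + $0.15/m².
Additional duty on 0945.03 from Serune: +67.2%. Applied ad valorem rate: 14% + 67.2% = 81.2%.
Duty = $317,229.12 × 81.2% + 2,748 × $0.15 = $258,002.25.
Line 3 (7006.21, Vinara, 334 units, $15,651.24):
Base rate for 7006.21 is 20.5%.
Duty = $15,651.24 × 20.5% = $3,208.50.
Line 4 (6708.34, Astena, 3,467 units, $381,855.38):
Base rate for 6708.34 is 22.5%.
Origin Astena qualifies under the Lorland–Astena agreement and 6708.34 is covered: preferential rate Free applies instead.
The additional-duty order on 6708.34 targets Serune, not Astena; it does not apply.
Duty = $381,855.38 × 0% = $0.00.
Total = $54,996.15 + $258,002.25 + $3,208.50 + $0.00 = $316,206.90.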